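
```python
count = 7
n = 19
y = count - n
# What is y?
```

Answer: -12

Derivation:
Trace (tracking y):
count = 7  # -> count = 7
n = 19  # -> n = 19
y = count - n  # -> y = -12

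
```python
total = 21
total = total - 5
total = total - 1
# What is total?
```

Trace (tracking total):
total = 21  # -> total = 21
total = total - 5  # -> total = 16
total = total - 1  # -> total = 15

Answer: 15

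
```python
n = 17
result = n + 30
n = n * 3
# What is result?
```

Trace (tracking result):
n = 17  # -> n = 17
result = n + 30  # -> result = 47
n = n * 3  # -> n = 51

Answer: 47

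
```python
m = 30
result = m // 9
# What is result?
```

Answer: 3

Derivation:
Trace (tracking result):
m = 30  # -> m = 30
result = m // 9  # -> result = 3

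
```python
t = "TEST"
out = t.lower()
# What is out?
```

Trace (tracking out):
t = 'TEST'  # -> t = 'TEST'
out = t.lower()  # -> out = 'test'

Answer: 'test'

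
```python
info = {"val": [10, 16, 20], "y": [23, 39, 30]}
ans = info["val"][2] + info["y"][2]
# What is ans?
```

Answer: 50

Derivation:
Trace (tracking ans):
info = {'val': [10, 16, 20], 'y': [23, 39, 30]}  # -> info = {'val': [10, 16, 20], 'y': [23, 39, 30]}
ans = info['val'][2] + info['y'][2]  # -> ans = 50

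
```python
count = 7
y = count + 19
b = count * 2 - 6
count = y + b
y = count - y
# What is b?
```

Trace (tracking b):
count = 7  # -> count = 7
y = count + 19  # -> y = 26
b = count * 2 - 6  # -> b = 8
count = y + b  # -> count = 34
y = count - y  # -> y = 8

Answer: 8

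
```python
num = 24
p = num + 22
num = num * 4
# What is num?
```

Answer: 96

Derivation:
Trace (tracking num):
num = 24  # -> num = 24
p = num + 22  # -> p = 46
num = num * 4  # -> num = 96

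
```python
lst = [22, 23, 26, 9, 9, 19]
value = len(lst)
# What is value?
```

Trace (tracking value):
lst = [22, 23, 26, 9, 9, 19]  # -> lst = [22, 23, 26, 9, 9, 19]
value = len(lst)  # -> value = 6

Answer: 6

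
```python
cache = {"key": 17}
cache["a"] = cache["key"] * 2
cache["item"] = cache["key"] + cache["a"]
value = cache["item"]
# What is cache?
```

Trace (tracking cache):
cache = {'key': 17}  # -> cache = {'key': 17}
cache['a'] = cache['key'] * 2  # -> cache = {'key': 17, 'a': 34}
cache['item'] = cache['key'] + cache['a']  # -> cache = {'key': 17, 'a': 34, 'item': 51}
value = cache['item']  # -> value = 51

Answer: {'key': 17, 'a': 34, 'item': 51}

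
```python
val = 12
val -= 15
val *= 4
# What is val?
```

Answer: -12

Derivation:
Trace (tracking val):
val = 12  # -> val = 12
val -= 15  # -> val = -3
val *= 4  # -> val = -12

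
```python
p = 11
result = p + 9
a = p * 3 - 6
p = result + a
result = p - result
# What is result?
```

Answer: 27

Derivation:
Trace (tracking result):
p = 11  # -> p = 11
result = p + 9  # -> result = 20
a = p * 3 - 6  # -> a = 27
p = result + a  # -> p = 47
result = p - result  # -> result = 27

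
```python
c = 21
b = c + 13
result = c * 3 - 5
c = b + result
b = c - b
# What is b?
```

Answer: 58

Derivation:
Trace (tracking b):
c = 21  # -> c = 21
b = c + 13  # -> b = 34
result = c * 3 - 5  # -> result = 58
c = b + result  # -> c = 92
b = c - b  # -> b = 58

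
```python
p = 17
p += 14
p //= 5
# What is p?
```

Trace (tracking p):
p = 17  # -> p = 17
p += 14  # -> p = 31
p //= 5  # -> p = 6

Answer: 6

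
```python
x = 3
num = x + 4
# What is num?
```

Trace (tracking num):
x = 3  # -> x = 3
num = x + 4  # -> num = 7

Answer: 7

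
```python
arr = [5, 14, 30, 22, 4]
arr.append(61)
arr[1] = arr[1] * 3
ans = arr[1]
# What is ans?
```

Trace (tracking ans):
arr = [5, 14, 30, 22, 4]  # -> arr = [5, 14, 30, 22, 4]
arr.append(61)  # -> arr = [5, 14, 30, 22, 4, 61]
arr[1] = arr[1] * 3  # -> arr = [5, 42, 30, 22, 4, 61]
ans = arr[1]  # -> ans = 42

Answer: 42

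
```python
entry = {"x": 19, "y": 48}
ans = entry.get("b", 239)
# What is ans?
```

Trace (tracking ans):
entry = {'x': 19, 'y': 48}  # -> entry = {'x': 19, 'y': 48}
ans = entry.get('b', 239)  # -> ans = 239

Answer: 239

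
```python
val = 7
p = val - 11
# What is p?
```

Answer: -4

Derivation:
Trace (tracking p):
val = 7  # -> val = 7
p = val - 11  # -> p = -4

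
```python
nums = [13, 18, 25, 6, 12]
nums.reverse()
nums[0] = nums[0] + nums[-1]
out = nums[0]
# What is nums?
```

Trace (tracking nums):
nums = [13, 18, 25, 6, 12]  # -> nums = [13, 18, 25, 6, 12]
nums.reverse()  # -> nums = [12, 6, 25, 18, 13]
nums[0] = nums[0] + nums[-1]  # -> nums = [25, 6, 25, 18, 13]
out = nums[0]  # -> out = 25

Answer: [25, 6, 25, 18, 13]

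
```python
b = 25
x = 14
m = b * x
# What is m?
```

Trace (tracking m):
b = 25  # -> b = 25
x = 14  # -> x = 14
m = b * x  # -> m = 350

Answer: 350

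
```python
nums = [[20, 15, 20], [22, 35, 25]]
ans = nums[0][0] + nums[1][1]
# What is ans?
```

Answer: 55

Derivation:
Trace (tracking ans):
nums = [[20, 15, 20], [22, 35, 25]]  # -> nums = [[20, 15, 20], [22, 35, 25]]
ans = nums[0][0] + nums[1][1]  # -> ans = 55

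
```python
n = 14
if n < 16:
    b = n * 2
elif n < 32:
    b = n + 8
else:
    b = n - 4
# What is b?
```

Answer: 28

Derivation:
Trace (tracking b):
n = 14  # -> n = 14
if n < 16:  # condition is True
    b = n * 2  # -> b = 28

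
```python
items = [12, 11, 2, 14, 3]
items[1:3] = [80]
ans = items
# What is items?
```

Answer: [12, 80, 14, 3]

Derivation:
Trace (tracking items):
items = [12, 11, 2, 14, 3]  # -> items = [12, 11, 2, 14, 3]
items[1:3] = [80]  # -> items = [12, 80, 14, 3]
ans = items  # -> ans = [12, 80, 14, 3]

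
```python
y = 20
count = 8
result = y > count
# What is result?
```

Trace (tracking result):
y = 20  # -> y = 20
count = 8  # -> count = 8
result = y > count  # -> result = True

Answer: True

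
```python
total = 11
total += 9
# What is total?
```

Answer: 20

Derivation:
Trace (tracking total):
total = 11  # -> total = 11
total += 9  # -> total = 20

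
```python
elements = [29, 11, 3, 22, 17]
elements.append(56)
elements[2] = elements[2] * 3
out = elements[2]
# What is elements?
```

Trace (tracking elements):
elements = [29, 11, 3, 22, 17]  # -> elements = [29, 11, 3, 22, 17]
elements.append(56)  # -> elements = [29, 11, 3, 22, 17, 56]
elements[2] = elements[2] * 3  # -> elements = [29, 11, 9, 22, 17, 56]
out = elements[2]  # -> out = 9

Answer: [29, 11, 9, 22, 17, 56]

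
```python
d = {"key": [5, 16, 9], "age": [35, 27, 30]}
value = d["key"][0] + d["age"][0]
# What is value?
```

Answer: 40

Derivation:
Trace (tracking value):
d = {'key': [5, 16, 9], 'age': [35, 27, 30]}  # -> d = {'key': [5, 16, 9], 'age': [35, 27, 30]}
value = d['key'][0] + d['age'][0]  # -> value = 40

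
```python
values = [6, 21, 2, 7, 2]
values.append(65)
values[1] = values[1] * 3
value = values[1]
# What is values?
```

Answer: [6, 63, 2, 7, 2, 65]

Derivation:
Trace (tracking values):
values = [6, 21, 2, 7, 2]  # -> values = [6, 21, 2, 7, 2]
values.append(65)  # -> values = [6, 21, 2, 7, 2, 65]
values[1] = values[1] * 3  # -> values = [6, 63, 2, 7, 2, 65]
value = values[1]  # -> value = 63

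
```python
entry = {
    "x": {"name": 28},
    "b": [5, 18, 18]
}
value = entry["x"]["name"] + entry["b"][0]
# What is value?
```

Answer: 33

Derivation:
Trace (tracking value):
entry = {'x': {'name': 28}, 'b': [5, 18, 18]}  # -> entry = {'x': {'name': 28}, 'b': [5, 18, 18]}
value = entry['x']['name'] + entry['b'][0]  # -> value = 33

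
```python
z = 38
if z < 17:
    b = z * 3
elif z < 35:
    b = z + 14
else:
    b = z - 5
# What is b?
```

Answer: 33

Derivation:
Trace (tracking b):
z = 38  # -> z = 38
if z < 17:  # condition is False
elif z < 35:  # condition is False
else:
    b = z - 5  # -> b = 33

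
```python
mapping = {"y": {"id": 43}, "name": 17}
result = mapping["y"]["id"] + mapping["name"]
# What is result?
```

Trace (tracking result):
mapping = {'y': {'id': 43}, 'name': 17}  # -> mapping = {'y': {'id': 43}, 'name': 17}
result = mapping['y']['id'] + mapping['name']  # -> result = 60

Answer: 60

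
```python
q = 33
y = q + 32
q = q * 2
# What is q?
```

Answer: 66

Derivation:
Trace (tracking q):
q = 33  # -> q = 33
y = q + 32  # -> y = 65
q = q * 2  # -> q = 66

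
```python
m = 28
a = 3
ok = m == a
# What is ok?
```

Trace (tracking ok):
m = 28  # -> m = 28
a = 3  # -> a = 3
ok = m == a  # -> ok = False

Answer: False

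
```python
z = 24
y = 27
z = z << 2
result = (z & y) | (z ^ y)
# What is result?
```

Answer: 123

Derivation:
Trace (tracking result):
z = 24  # -> z = 24
y = 27  # -> y = 27
z = z << 2  # -> z = 96
result = z & y | z ^ y  # -> result = 123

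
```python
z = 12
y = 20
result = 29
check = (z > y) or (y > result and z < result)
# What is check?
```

Answer: False

Derivation:
Trace (tracking check):
z = 12  # -> z = 12
y = 20  # -> y = 20
result = 29  # -> result = 29
check = z > y or (y > result and z < result)  # -> check = False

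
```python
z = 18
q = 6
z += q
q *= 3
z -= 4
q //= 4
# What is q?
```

Answer: 4

Derivation:
Trace (tracking q):
z = 18  # -> z = 18
q = 6  # -> q = 6
z += q  # -> z = 24
q *= 3  # -> q = 18
z -= 4  # -> z = 20
q //= 4  # -> q = 4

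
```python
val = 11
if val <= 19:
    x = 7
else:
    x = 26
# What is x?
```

Trace (tracking x):
val = 11  # -> val = 11
if val <= 19:  # condition is True
    x = 7  # -> x = 7

Answer: 7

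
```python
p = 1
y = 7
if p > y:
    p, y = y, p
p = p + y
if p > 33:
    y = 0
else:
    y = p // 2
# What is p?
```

Trace (tracking p):
p = 1  # -> p = 1
y = 7  # -> y = 7
if p > y:  # condition is False
p = p + y  # -> p = 8
if p > 33:  # condition is False
else:
    y = p // 2  # -> y = 4

Answer: 8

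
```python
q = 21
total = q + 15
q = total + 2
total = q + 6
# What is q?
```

Answer: 38

Derivation:
Trace (tracking q):
q = 21  # -> q = 21
total = q + 15  # -> total = 36
q = total + 2  # -> q = 38
total = q + 6  # -> total = 44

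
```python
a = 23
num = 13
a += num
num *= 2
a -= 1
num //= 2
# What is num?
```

Answer: 13

Derivation:
Trace (tracking num):
a = 23  # -> a = 23
num = 13  # -> num = 13
a += num  # -> a = 36
num *= 2  # -> num = 26
a -= 1  # -> a = 35
num //= 2  # -> num = 13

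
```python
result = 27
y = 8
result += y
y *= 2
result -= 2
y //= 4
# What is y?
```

Trace (tracking y):
result = 27  # -> result = 27
y = 8  # -> y = 8
result += y  # -> result = 35
y *= 2  # -> y = 16
result -= 2  # -> result = 33
y //= 4  # -> y = 4

Answer: 4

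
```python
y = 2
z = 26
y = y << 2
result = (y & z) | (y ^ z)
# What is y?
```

Trace (tracking y):
y = 2  # -> y = 2
z = 26  # -> z = 26
y = y << 2  # -> y = 8
result = y & z | y ^ z  # -> result = 26

Answer: 8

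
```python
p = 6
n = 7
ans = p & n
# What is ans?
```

Trace (tracking ans):
p = 6  # -> p = 6
n = 7  # -> n = 7
ans = p & n  # -> ans = 6

Answer: 6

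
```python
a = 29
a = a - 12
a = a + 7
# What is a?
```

Answer: 24

Derivation:
Trace (tracking a):
a = 29  # -> a = 29
a = a - 12  # -> a = 17
a = a + 7  # -> a = 24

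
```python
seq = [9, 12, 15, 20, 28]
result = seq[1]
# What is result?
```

Answer: 12

Derivation:
Trace (tracking result):
seq = [9, 12, 15, 20, 28]  # -> seq = [9, 12, 15, 20, 28]
result = seq[1]  # -> result = 12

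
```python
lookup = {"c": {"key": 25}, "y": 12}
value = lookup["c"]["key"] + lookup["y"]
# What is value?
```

Trace (tracking value):
lookup = {'c': {'key': 25}, 'y': 12}  # -> lookup = {'c': {'key': 25}, 'y': 12}
value = lookup['c']['key'] + lookup['y']  # -> value = 37

Answer: 37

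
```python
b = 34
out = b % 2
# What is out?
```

Answer: 0

Derivation:
Trace (tracking out):
b = 34  # -> b = 34
out = b % 2  # -> out = 0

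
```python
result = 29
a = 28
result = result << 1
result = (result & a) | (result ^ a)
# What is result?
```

Answer: 62

Derivation:
Trace (tracking result):
result = 29  # -> result = 29
a = 28  # -> a = 28
result = result << 1  # -> result = 58
result = result & a | result ^ a  # -> result = 62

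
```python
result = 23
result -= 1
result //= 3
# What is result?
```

Answer: 7

Derivation:
Trace (tracking result):
result = 23  # -> result = 23
result -= 1  # -> result = 22
result //= 3  # -> result = 7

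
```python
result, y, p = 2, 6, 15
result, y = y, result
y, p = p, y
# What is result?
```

Answer: 6

Derivation:
Trace (tracking result):
result, y, p = (2, 6, 15)  # -> result = 2, y = 6, p = 15
result, y = (y, result)  # -> result = 6, y = 2
y, p = (p, y)  # -> y = 15, p = 2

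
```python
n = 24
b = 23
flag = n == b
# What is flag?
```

Answer: False

Derivation:
Trace (tracking flag):
n = 24  # -> n = 24
b = 23  # -> b = 23
flag = n == b  # -> flag = False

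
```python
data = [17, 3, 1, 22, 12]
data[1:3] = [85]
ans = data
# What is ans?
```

Answer: [17, 85, 22, 12]

Derivation:
Trace (tracking ans):
data = [17, 3, 1, 22, 12]  # -> data = [17, 3, 1, 22, 12]
data[1:3] = [85]  # -> data = [17, 85, 22, 12]
ans = data  # -> ans = [17, 85, 22, 12]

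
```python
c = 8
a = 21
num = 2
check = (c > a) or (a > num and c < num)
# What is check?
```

Answer: False

Derivation:
Trace (tracking check):
c = 8  # -> c = 8
a = 21  # -> a = 21
num = 2  # -> num = 2
check = c > a or (a > num and c < num)  # -> check = False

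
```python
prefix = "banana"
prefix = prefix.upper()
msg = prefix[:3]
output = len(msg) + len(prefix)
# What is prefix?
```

Answer: 'BANANA'

Derivation:
Trace (tracking prefix):
prefix = 'banana'  # -> prefix = 'banana'
prefix = prefix.upper()  # -> prefix = 'BANANA'
msg = prefix[:3]  # -> msg = 'BAN'
output = len(msg) + len(prefix)  # -> output = 9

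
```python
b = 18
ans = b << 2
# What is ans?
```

Answer: 72

Derivation:
Trace (tracking ans):
b = 18  # -> b = 18
ans = b << 2  # -> ans = 72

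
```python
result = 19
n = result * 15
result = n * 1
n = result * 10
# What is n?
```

Answer: 2850

Derivation:
Trace (tracking n):
result = 19  # -> result = 19
n = result * 15  # -> n = 285
result = n * 1  # -> result = 285
n = result * 10  # -> n = 2850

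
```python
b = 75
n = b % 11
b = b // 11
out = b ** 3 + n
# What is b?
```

Answer: 6

Derivation:
Trace (tracking b):
b = 75  # -> b = 75
n = b % 11  # -> n = 9
b = b // 11  # -> b = 6
out = b ** 3 + n  # -> out = 225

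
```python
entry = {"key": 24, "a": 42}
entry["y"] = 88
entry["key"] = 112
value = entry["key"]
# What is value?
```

Answer: 112

Derivation:
Trace (tracking value):
entry = {'key': 24, 'a': 42}  # -> entry = {'key': 24, 'a': 42}
entry['y'] = 88  # -> entry = {'key': 24, 'a': 42, 'y': 88}
entry['key'] = 112  # -> entry = {'key': 112, 'a': 42, 'y': 88}
value = entry['key']  # -> value = 112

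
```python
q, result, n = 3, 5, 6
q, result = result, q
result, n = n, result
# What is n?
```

Trace (tracking n):
q, result, n = (3, 5, 6)  # -> q = 3, result = 5, n = 6
q, result = (result, q)  # -> q = 5, result = 3
result, n = (n, result)  # -> result = 6, n = 3

Answer: 3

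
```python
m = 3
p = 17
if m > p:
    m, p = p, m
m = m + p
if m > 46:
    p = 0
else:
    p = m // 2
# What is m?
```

Trace (tracking m):
m = 3  # -> m = 3
p = 17  # -> p = 17
if m > p:  # condition is False
m = m + p  # -> m = 20
if m > 46:  # condition is False
else:
    p = m // 2  # -> p = 10

Answer: 20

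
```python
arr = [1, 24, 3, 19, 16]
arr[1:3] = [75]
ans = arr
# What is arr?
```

Trace (tracking arr):
arr = [1, 24, 3, 19, 16]  # -> arr = [1, 24, 3, 19, 16]
arr[1:3] = [75]  # -> arr = [1, 75, 19, 16]
ans = arr  # -> ans = [1, 75, 19, 16]

Answer: [1, 75, 19, 16]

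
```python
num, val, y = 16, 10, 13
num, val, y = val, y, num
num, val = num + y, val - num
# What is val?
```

Trace (tracking val):
num, val, y = (16, 10, 13)  # -> num = 16, val = 10, y = 13
num, val, y = (val, y, num)  # -> num = 10, val = 13, y = 16
num, val = (num + y, val - num)  # -> num = 26, val = 3

Answer: 3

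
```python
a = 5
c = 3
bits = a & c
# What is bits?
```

Answer: 1

Derivation:
Trace (tracking bits):
a = 5  # -> a = 5
c = 3  # -> c = 3
bits = a & c  # -> bits = 1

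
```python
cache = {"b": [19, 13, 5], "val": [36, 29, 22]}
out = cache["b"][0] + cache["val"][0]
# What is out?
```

Trace (tracking out):
cache = {'b': [19, 13, 5], 'val': [36, 29, 22]}  # -> cache = {'b': [19, 13, 5], 'val': [36, 29, 22]}
out = cache['b'][0] + cache['val'][0]  # -> out = 55

Answer: 55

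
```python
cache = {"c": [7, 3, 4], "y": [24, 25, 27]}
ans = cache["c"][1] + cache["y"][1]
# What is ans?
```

Trace (tracking ans):
cache = {'c': [7, 3, 4], 'y': [24, 25, 27]}  # -> cache = {'c': [7, 3, 4], 'y': [24, 25, 27]}
ans = cache['c'][1] + cache['y'][1]  # -> ans = 28

Answer: 28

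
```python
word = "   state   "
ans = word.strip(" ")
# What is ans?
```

Trace (tracking ans):
word = '   state   '  # -> word = '   state   '
ans = word.strip(' ')  # -> ans = 'state'

Answer: 'state'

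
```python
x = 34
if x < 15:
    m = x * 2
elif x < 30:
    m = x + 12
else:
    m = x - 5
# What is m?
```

Trace (tracking m):
x = 34  # -> x = 34
if x < 15:  # condition is False
elif x < 30:  # condition is False
else:
    m = x - 5  # -> m = 29

Answer: 29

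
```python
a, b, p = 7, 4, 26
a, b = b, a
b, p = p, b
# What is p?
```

Answer: 7

Derivation:
Trace (tracking p):
a, b, p = (7, 4, 26)  # -> a = 7, b = 4, p = 26
a, b = (b, a)  # -> a = 4, b = 7
b, p = (p, b)  # -> b = 26, p = 7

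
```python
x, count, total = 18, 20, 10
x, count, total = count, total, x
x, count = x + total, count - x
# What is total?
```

Answer: 18

Derivation:
Trace (tracking total):
x, count, total = (18, 20, 10)  # -> x = 18, count = 20, total = 10
x, count, total = (count, total, x)  # -> x = 20, count = 10, total = 18
x, count = (x + total, count - x)  # -> x = 38, count = -10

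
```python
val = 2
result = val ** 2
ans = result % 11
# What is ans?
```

Trace (tracking ans):
val = 2  # -> val = 2
result = val ** 2  # -> result = 4
ans = result % 11  # -> ans = 4

Answer: 4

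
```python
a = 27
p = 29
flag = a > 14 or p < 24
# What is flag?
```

Answer: True

Derivation:
Trace (tracking flag):
a = 27  # -> a = 27
p = 29  # -> p = 29
flag = a > 14 or p < 24  # -> flag = True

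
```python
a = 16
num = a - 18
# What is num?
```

Answer: -2

Derivation:
Trace (tracking num):
a = 16  # -> a = 16
num = a - 18  # -> num = -2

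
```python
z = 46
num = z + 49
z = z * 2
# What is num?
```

Answer: 95

Derivation:
Trace (tracking num):
z = 46  # -> z = 46
num = z + 49  # -> num = 95
z = z * 2  # -> z = 92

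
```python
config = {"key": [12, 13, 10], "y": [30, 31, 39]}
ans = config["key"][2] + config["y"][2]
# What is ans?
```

Answer: 49

Derivation:
Trace (tracking ans):
config = {'key': [12, 13, 10], 'y': [30, 31, 39]}  # -> config = {'key': [12, 13, 10], 'y': [30, 31, 39]}
ans = config['key'][2] + config['y'][2]  # -> ans = 49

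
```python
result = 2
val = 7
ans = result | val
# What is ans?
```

Trace (tracking ans):
result = 2  # -> result = 2
val = 7  # -> val = 7
ans = result | val  # -> ans = 7

Answer: 7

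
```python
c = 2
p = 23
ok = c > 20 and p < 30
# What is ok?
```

Answer: False

Derivation:
Trace (tracking ok):
c = 2  # -> c = 2
p = 23  # -> p = 23
ok = c > 20 and p < 30  # -> ok = False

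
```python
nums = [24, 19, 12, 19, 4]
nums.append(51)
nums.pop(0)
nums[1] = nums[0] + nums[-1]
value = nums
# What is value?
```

Trace (tracking value):
nums = [24, 19, 12, 19, 4]  # -> nums = [24, 19, 12, 19, 4]
nums.append(51)  # -> nums = [24, 19, 12, 19, 4, 51]
nums.pop(0)  # -> nums = [19, 12, 19, 4, 51]
nums[1] = nums[0] + nums[-1]  # -> nums = [19, 70, 19, 4, 51]
value = nums  # -> value = [19, 70, 19, 4, 51]

Answer: [19, 70, 19, 4, 51]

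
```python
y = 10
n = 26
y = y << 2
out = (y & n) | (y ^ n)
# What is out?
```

Answer: 58

Derivation:
Trace (tracking out):
y = 10  # -> y = 10
n = 26  # -> n = 26
y = y << 2  # -> y = 40
out = y & n | y ^ n  # -> out = 58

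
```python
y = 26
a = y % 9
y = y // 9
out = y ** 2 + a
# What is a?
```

Answer: 8

Derivation:
Trace (tracking a):
y = 26  # -> y = 26
a = y % 9  # -> a = 8
y = y // 9  # -> y = 2
out = y ** 2 + a  # -> out = 12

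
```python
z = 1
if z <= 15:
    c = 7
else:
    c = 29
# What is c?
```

Answer: 7

Derivation:
Trace (tracking c):
z = 1  # -> z = 1
if z <= 15:  # condition is True
    c = 7  # -> c = 7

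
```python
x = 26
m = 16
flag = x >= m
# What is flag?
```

Trace (tracking flag):
x = 26  # -> x = 26
m = 16  # -> m = 16
flag = x >= m  # -> flag = True

Answer: True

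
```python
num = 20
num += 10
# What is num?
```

Answer: 30

Derivation:
Trace (tracking num):
num = 20  # -> num = 20
num += 10  # -> num = 30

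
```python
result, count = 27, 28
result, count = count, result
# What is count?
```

Answer: 27

Derivation:
Trace (tracking count):
result, count = (27, 28)  # -> result = 27, count = 28
result, count = (count, result)  # -> result = 28, count = 27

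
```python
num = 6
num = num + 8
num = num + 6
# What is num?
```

Answer: 20

Derivation:
Trace (tracking num):
num = 6  # -> num = 6
num = num + 8  # -> num = 14
num = num + 6  # -> num = 20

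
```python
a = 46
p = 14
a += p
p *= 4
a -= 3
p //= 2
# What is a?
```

Trace (tracking a):
a = 46  # -> a = 46
p = 14  # -> p = 14
a += p  # -> a = 60
p *= 4  # -> p = 56
a -= 3  # -> a = 57
p //= 2  # -> p = 28

Answer: 57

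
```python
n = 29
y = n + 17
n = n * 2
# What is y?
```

Answer: 46

Derivation:
Trace (tracking y):
n = 29  # -> n = 29
y = n + 17  # -> y = 46
n = n * 2  # -> n = 58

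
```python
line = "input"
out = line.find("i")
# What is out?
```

Trace (tracking out):
line = 'input'  # -> line = 'input'
out = line.find('i')  # -> out = 0

Answer: 0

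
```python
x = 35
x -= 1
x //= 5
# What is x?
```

Trace (tracking x):
x = 35  # -> x = 35
x -= 1  # -> x = 34
x //= 5  # -> x = 6

Answer: 6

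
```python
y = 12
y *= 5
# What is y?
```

Answer: 60

Derivation:
Trace (tracking y):
y = 12  # -> y = 12
y *= 5  # -> y = 60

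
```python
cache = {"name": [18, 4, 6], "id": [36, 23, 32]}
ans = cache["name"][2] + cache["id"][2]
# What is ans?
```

Answer: 38

Derivation:
Trace (tracking ans):
cache = {'name': [18, 4, 6], 'id': [36, 23, 32]}  # -> cache = {'name': [18, 4, 6], 'id': [36, 23, 32]}
ans = cache['name'][2] + cache['id'][2]  # -> ans = 38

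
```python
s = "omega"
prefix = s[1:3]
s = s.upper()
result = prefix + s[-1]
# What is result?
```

Answer: 'meA'

Derivation:
Trace (tracking result):
s = 'omega'  # -> s = 'omega'
prefix = s[1:3]  # -> prefix = 'me'
s = s.upper()  # -> s = 'OMEGA'
result = prefix + s[-1]  # -> result = 'meA'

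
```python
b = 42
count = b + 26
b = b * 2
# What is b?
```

Answer: 84

Derivation:
Trace (tracking b):
b = 42  # -> b = 42
count = b + 26  # -> count = 68
b = b * 2  # -> b = 84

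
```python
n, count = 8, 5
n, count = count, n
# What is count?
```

Trace (tracking count):
n, count = (8, 5)  # -> n = 8, count = 5
n, count = (count, n)  # -> n = 5, count = 8

Answer: 8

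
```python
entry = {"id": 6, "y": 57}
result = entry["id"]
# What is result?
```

Answer: 6

Derivation:
Trace (tracking result):
entry = {'id': 6, 'y': 57}  # -> entry = {'id': 6, 'y': 57}
result = entry['id']  # -> result = 6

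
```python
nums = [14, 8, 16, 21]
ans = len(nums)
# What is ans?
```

Trace (tracking ans):
nums = [14, 8, 16, 21]  # -> nums = [14, 8, 16, 21]
ans = len(nums)  # -> ans = 4

Answer: 4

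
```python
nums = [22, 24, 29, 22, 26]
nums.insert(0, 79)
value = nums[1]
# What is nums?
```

Trace (tracking nums):
nums = [22, 24, 29, 22, 26]  # -> nums = [22, 24, 29, 22, 26]
nums.insert(0, 79)  # -> nums = [79, 22, 24, 29, 22, 26]
value = nums[1]  # -> value = 22

Answer: [79, 22, 24, 29, 22, 26]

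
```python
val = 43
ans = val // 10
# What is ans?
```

Answer: 4

Derivation:
Trace (tracking ans):
val = 43  # -> val = 43
ans = val // 10  # -> ans = 4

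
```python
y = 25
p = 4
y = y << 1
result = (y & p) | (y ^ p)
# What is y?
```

Trace (tracking y):
y = 25  # -> y = 25
p = 4  # -> p = 4
y = y << 1  # -> y = 50
result = y & p | y ^ p  # -> result = 54

Answer: 50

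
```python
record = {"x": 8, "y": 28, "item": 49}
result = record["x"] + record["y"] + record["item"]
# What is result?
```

Trace (tracking result):
record = {'x': 8, 'y': 28, 'item': 49}  # -> record = {'x': 8, 'y': 28, 'item': 49}
result = record['x'] + record['y'] + record['item']  # -> result = 85

Answer: 85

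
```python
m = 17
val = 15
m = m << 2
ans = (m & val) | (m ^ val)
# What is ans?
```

Trace (tracking ans):
m = 17  # -> m = 17
val = 15  # -> val = 15
m = m << 2  # -> m = 68
ans = m & val | m ^ val  # -> ans = 79

Answer: 79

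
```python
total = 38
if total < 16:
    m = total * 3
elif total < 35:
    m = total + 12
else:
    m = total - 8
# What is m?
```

Trace (tracking m):
total = 38  # -> total = 38
if total < 16:  # condition is False
elif total < 35:  # condition is False
else:
    m = total - 8  # -> m = 30

Answer: 30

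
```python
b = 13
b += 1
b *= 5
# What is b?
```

Trace (tracking b):
b = 13  # -> b = 13
b += 1  # -> b = 14
b *= 5  # -> b = 70

Answer: 70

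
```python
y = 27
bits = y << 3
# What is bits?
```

Answer: 216

Derivation:
Trace (tracking bits):
y = 27  # -> y = 27
bits = y << 3  # -> bits = 216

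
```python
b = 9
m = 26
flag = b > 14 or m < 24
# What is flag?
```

Answer: False

Derivation:
Trace (tracking flag):
b = 9  # -> b = 9
m = 26  # -> m = 26
flag = b > 14 or m < 24  # -> flag = False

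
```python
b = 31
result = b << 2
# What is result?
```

Trace (tracking result):
b = 31  # -> b = 31
result = b << 2  # -> result = 124

Answer: 124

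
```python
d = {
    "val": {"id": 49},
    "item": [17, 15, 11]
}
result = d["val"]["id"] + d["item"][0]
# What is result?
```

Answer: 66

Derivation:
Trace (tracking result):
d = {'val': {'id': 49}, 'item': [17, 15, 11]}  # -> d = {'val': {'id': 49}, 'item': [17, 15, 11]}
result = d['val']['id'] + d['item'][0]  # -> result = 66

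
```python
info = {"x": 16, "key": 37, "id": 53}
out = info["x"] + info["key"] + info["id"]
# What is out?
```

Trace (tracking out):
info = {'x': 16, 'key': 37, 'id': 53}  # -> info = {'x': 16, 'key': 37, 'id': 53}
out = info['x'] + info['key'] + info['id']  # -> out = 106

Answer: 106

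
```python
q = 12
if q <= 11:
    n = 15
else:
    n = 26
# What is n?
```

Trace (tracking n):
q = 12  # -> q = 12
if q <= 11:  # condition is False
else:
    n = 26  # -> n = 26

Answer: 26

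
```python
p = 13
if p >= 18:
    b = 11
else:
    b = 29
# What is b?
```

Answer: 29

Derivation:
Trace (tracking b):
p = 13  # -> p = 13
if p >= 18:  # condition is False
else:
    b = 29  # -> b = 29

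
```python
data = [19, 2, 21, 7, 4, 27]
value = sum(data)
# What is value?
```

Answer: 80

Derivation:
Trace (tracking value):
data = [19, 2, 21, 7, 4, 27]  # -> data = [19, 2, 21, 7, 4, 27]
value = sum(data)  # -> value = 80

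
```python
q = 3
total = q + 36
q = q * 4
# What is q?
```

Answer: 12

Derivation:
Trace (tracking q):
q = 3  # -> q = 3
total = q + 36  # -> total = 39
q = q * 4  # -> q = 12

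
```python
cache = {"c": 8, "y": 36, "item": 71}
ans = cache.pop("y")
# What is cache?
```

Answer: {'c': 8, 'item': 71}

Derivation:
Trace (tracking cache):
cache = {'c': 8, 'y': 36, 'item': 71}  # -> cache = {'c': 8, 'y': 36, 'item': 71}
ans = cache.pop('y')  # -> ans = 36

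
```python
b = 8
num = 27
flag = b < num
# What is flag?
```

Trace (tracking flag):
b = 8  # -> b = 8
num = 27  # -> num = 27
flag = b < num  # -> flag = True

Answer: True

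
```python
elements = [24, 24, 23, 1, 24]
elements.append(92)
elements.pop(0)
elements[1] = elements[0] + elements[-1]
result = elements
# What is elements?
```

Answer: [24, 116, 1, 24, 92]

Derivation:
Trace (tracking elements):
elements = [24, 24, 23, 1, 24]  # -> elements = [24, 24, 23, 1, 24]
elements.append(92)  # -> elements = [24, 24, 23, 1, 24, 92]
elements.pop(0)  # -> elements = [24, 23, 1, 24, 92]
elements[1] = elements[0] + elements[-1]  # -> elements = [24, 116, 1, 24, 92]
result = elements  # -> result = [24, 116, 1, 24, 92]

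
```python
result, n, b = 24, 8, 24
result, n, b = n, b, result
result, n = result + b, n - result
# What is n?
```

Answer: 16

Derivation:
Trace (tracking n):
result, n, b = (24, 8, 24)  # -> result = 24, n = 8, b = 24
result, n, b = (n, b, result)  # -> result = 8, n = 24, b = 24
result, n = (result + b, n - result)  # -> result = 32, n = 16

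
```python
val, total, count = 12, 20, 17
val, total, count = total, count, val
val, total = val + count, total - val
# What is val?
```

Answer: 32

Derivation:
Trace (tracking val):
val, total, count = (12, 20, 17)  # -> val = 12, total = 20, count = 17
val, total, count = (total, count, val)  # -> val = 20, total = 17, count = 12
val, total = (val + count, total - val)  # -> val = 32, total = -3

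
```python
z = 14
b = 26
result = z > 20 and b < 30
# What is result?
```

Answer: False

Derivation:
Trace (tracking result):
z = 14  # -> z = 14
b = 26  # -> b = 26
result = z > 20 and b < 30  # -> result = False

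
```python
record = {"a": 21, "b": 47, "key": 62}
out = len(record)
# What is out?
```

Answer: 3

Derivation:
Trace (tracking out):
record = {'a': 21, 'b': 47, 'key': 62}  # -> record = {'a': 21, 'b': 47, 'key': 62}
out = len(record)  # -> out = 3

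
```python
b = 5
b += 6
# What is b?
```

Answer: 11

Derivation:
Trace (tracking b):
b = 5  # -> b = 5
b += 6  # -> b = 11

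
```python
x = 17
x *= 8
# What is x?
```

Trace (tracking x):
x = 17  # -> x = 17
x *= 8  # -> x = 136

Answer: 136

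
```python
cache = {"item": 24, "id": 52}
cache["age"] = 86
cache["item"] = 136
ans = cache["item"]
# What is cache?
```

Trace (tracking cache):
cache = {'item': 24, 'id': 52}  # -> cache = {'item': 24, 'id': 52}
cache['age'] = 86  # -> cache = {'item': 24, 'id': 52, 'age': 86}
cache['item'] = 136  # -> cache = {'item': 136, 'id': 52, 'age': 86}
ans = cache['item']  # -> ans = 136

Answer: {'item': 136, 'id': 52, 'age': 86}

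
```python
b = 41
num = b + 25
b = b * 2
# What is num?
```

Answer: 66

Derivation:
Trace (tracking num):
b = 41  # -> b = 41
num = b + 25  # -> num = 66
b = b * 2  # -> b = 82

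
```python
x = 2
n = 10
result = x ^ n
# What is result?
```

Trace (tracking result):
x = 2  # -> x = 2
n = 10  # -> n = 10
result = x ^ n  # -> result = 8

Answer: 8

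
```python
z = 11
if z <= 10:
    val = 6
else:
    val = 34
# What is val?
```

Answer: 34

Derivation:
Trace (tracking val):
z = 11  # -> z = 11
if z <= 10:  # condition is False
else:
    val = 34  # -> val = 34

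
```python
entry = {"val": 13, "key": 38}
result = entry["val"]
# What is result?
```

Answer: 13

Derivation:
Trace (tracking result):
entry = {'val': 13, 'key': 38}  # -> entry = {'val': 13, 'key': 38}
result = entry['val']  # -> result = 13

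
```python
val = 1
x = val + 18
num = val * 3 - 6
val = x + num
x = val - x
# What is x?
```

Trace (tracking x):
val = 1  # -> val = 1
x = val + 18  # -> x = 19
num = val * 3 - 6  # -> num = -3
val = x + num  # -> val = 16
x = val - x  # -> x = -3

Answer: -3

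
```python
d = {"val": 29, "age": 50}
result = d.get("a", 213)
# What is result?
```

Answer: 213

Derivation:
Trace (tracking result):
d = {'val': 29, 'age': 50}  # -> d = {'val': 29, 'age': 50}
result = d.get('a', 213)  # -> result = 213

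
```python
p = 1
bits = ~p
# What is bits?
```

Trace (tracking bits):
p = 1  # -> p = 1
bits = ~p  # -> bits = -2

Answer: -2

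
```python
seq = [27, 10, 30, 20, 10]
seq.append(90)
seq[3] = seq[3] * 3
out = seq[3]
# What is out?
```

Trace (tracking out):
seq = [27, 10, 30, 20, 10]  # -> seq = [27, 10, 30, 20, 10]
seq.append(90)  # -> seq = [27, 10, 30, 20, 10, 90]
seq[3] = seq[3] * 3  # -> seq = [27, 10, 30, 60, 10, 90]
out = seq[3]  # -> out = 60

Answer: 60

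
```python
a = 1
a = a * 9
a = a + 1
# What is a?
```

Trace (tracking a):
a = 1  # -> a = 1
a = a * 9  # -> a = 9
a = a + 1  # -> a = 10

Answer: 10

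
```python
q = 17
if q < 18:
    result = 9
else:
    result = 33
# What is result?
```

Trace (tracking result):
q = 17  # -> q = 17
if q < 18:  # condition is True
    result = 9  # -> result = 9

Answer: 9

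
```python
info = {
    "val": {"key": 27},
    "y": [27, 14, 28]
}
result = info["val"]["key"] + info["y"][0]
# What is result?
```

Answer: 54

Derivation:
Trace (tracking result):
info = {'val': {'key': 27}, 'y': [27, 14, 28]}  # -> info = {'val': {'key': 27}, 'y': [27, 14, 28]}
result = info['val']['key'] + info['y'][0]  # -> result = 54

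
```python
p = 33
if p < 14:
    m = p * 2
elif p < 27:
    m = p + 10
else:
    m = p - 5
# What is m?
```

Trace (tracking m):
p = 33  # -> p = 33
if p < 14:  # condition is False
elif p < 27:  # condition is False
else:
    m = p - 5  # -> m = 28

Answer: 28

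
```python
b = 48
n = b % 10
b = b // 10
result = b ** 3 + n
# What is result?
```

Answer: 72

Derivation:
Trace (tracking result):
b = 48  # -> b = 48
n = b % 10  # -> n = 8
b = b // 10  # -> b = 4
result = b ** 3 + n  # -> result = 72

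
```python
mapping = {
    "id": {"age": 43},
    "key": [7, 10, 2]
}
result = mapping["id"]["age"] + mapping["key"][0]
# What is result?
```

Answer: 50

Derivation:
Trace (tracking result):
mapping = {'id': {'age': 43}, 'key': [7, 10, 2]}  # -> mapping = {'id': {'age': 43}, 'key': [7, 10, 2]}
result = mapping['id']['age'] + mapping['key'][0]  # -> result = 50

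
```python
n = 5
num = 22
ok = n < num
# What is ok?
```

Answer: True

Derivation:
Trace (tracking ok):
n = 5  # -> n = 5
num = 22  # -> num = 22
ok = n < num  # -> ok = True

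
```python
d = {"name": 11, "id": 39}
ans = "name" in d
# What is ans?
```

Answer: True

Derivation:
Trace (tracking ans):
d = {'name': 11, 'id': 39}  # -> d = {'name': 11, 'id': 39}
ans = 'name' in d  # -> ans = True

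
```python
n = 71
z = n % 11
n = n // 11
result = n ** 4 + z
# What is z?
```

Answer: 5

Derivation:
Trace (tracking z):
n = 71  # -> n = 71
z = n % 11  # -> z = 5
n = n // 11  # -> n = 6
result = n ** 4 + z  # -> result = 1301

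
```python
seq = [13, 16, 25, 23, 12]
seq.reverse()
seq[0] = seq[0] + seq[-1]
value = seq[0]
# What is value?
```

Answer: 25

Derivation:
Trace (tracking value):
seq = [13, 16, 25, 23, 12]  # -> seq = [13, 16, 25, 23, 12]
seq.reverse()  # -> seq = [12, 23, 25, 16, 13]
seq[0] = seq[0] + seq[-1]  # -> seq = [25, 23, 25, 16, 13]
value = seq[0]  # -> value = 25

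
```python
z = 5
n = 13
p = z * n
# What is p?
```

Trace (tracking p):
z = 5  # -> z = 5
n = 13  # -> n = 13
p = z * n  # -> p = 65

Answer: 65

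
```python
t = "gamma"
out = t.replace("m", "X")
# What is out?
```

Answer: 'gaXXa'

Derivation:
Trace (tracking out):
t = 'gamma'  # -> t = 'gamma'
out = t.replace('m', 'X')  # -> out = 'gaXXa'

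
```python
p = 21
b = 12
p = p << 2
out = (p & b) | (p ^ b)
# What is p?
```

Trace (tracking p):
p = 21  # -> p = 21
b = 12  # -> b = 12
p = p << 2  # -> p = 84
out = p & b | p ^ b  # -> out = 92

Answer: 84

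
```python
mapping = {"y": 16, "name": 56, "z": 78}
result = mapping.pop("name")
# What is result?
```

Trace (tracking result):
mapping = {'y': 16, 'name': 56, 'z': 78}  # -> mapping = {'y': 16, 'name': 56, 'z': 78}
result = mapping.pop('name')  # -> result = 56

Answer: 56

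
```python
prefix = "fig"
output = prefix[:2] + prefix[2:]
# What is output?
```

Trace (tracking output):
prefix = 'fig'  # -> prefix = 'fig'
output = prefix[:2] + prefix[2:]  # -> output = 'fig'

Answer: 'fig'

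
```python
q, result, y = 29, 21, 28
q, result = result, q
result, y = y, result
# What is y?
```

Answer: 29

Derivation:
Trace (tracking y):
q, result, y = (29, 21, 28)  # -> q = 29, result = 21, y = 28
q, result = (result, q)  # -> q = 21, result = 29
result, y = (y, result)  # -> result = 28, y = 29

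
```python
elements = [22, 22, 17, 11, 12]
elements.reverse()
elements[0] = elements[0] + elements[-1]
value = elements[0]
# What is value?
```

Trace (tracking value):
elements = [22, 22, 17, 11, 12]  # -> elements = [22, 22, 17, 11, 12]
elements.reverse()  # -> elements = [12, 11, 17, 22, 22]
elements[0] = elements[0] + elements[-1]  # -> elements = [34, 11, 17, 22, 22]
value = elements[0]  # -> value = 34

Answer: 34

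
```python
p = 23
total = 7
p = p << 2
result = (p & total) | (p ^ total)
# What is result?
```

Trace (tracking result):
p = 23  # -> p = 23
total = 7  # -> total = 7
p = p << 2  # -> p = 92
result = p & total | p ^ total  # -> result = 95

Answer: 95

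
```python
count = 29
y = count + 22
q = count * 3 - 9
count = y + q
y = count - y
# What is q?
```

Answer: 78

Derivation:
Trace (tracking q):
count = 29  # -> count = 29
y = count + 22  # -> y = 51
q = count * 3 - 9  # -> q = 78
count = y + q  # -> count = 129
y = count - y  # -> y = 78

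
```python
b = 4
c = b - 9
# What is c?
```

Answer: -5

Derivation:
Trace (tracking c):
b = 4  # -> b = 4
c = b - 9  # -> c = -5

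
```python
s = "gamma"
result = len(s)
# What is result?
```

Trace (tracking result):
s = 'gamma'  # -> s = 'gamma'
result = len(s)  # -> result = 5

Answer: 5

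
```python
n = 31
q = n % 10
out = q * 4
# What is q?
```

Trace (tracking q):
n = 31  # -> n = 31
q = n % 10  # -> q = 1
out = q * 4  # -> out = 4

Answer: 1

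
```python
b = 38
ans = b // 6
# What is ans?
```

Answer: 6

Derivation:
Trace (tracking ans):
b = 38  # -> b = 38
ans = b // 6  # -> ans = 6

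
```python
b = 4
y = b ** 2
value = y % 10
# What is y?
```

Trace (tracking y):
b = 4  # -> b = 4
y = b ** 2  # -> y = 16
value = y % 10  # -> value = 6

Answer: 16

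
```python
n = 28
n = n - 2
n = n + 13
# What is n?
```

Answer: 39

Derivation:
Trace (tracking n):
n = 28  # -> n = 28
n = n - 2  # -> n = 26
n = n + 13  # -> n = 39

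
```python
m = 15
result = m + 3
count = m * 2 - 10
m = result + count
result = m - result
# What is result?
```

Answer: 20

Derivation:
Trace (tracking result):
m = 15  # -> m = 15
result = m + 3  # -> result = 18
count = m * 2 - 10  # -> count = 20
m = result + count  # -> m = 38
result = m - result  # -> result = 20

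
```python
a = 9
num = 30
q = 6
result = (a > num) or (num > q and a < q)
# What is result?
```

Answer: False

Derivation:
Trace (tracking result):
a = 9  # -> a = 9
num = 30  # -> num = 30
q = 6  # -> q = 6
result = a > num or (num > q and a < q)  # -> result = False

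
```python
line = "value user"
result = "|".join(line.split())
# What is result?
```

Trace (tracking result):
line = 'value user'  # -> line = 'value user'
result = '|'.join(line.split())  # -> result = 'value|user'

Answer: 'value|user'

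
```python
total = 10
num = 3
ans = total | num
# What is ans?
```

Answer: 11

Derivation:
Trace (tracking ans):
total = 10  # -> total = 10
num = 3  # -> num = 3
ans = total | num  # -> ans = 11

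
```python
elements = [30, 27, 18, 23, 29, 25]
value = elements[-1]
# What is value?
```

Answer: 25

Derivation:
Trace (tracking value):
elements = [30, 27, 18, 23, 29, 25]  # -> elements = [30, 27, 18, 23, 29, 25]
value = elements[-1]  # -> value = 25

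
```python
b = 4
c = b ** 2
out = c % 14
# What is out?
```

Trace (tracking out):
b = 4  # -> b = 4
c = b ** 2  # -> c = 16
out = c % 14  # -> out = 2

Answer: 2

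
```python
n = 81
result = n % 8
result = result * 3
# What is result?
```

Answer: 3

Derivation:
Trace (tracking result):
n = 81  # -> n = 81
result = n % 8  # -> result = 1
result = result * 3  # -> result = 3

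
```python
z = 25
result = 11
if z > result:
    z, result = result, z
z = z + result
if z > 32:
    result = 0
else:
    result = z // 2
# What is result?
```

Answer: 0

Derivation:
Trace (tracking result):
z = 25  # -> z = 25
result = 11  # -> result = 11
if z > result:  # condition is True
    z, result = (result, z)  # -> z = 11, result = 25
z = z + result  # -> z = 36
if z > 32:  # condition is True
    result = 0  # -> result = 0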